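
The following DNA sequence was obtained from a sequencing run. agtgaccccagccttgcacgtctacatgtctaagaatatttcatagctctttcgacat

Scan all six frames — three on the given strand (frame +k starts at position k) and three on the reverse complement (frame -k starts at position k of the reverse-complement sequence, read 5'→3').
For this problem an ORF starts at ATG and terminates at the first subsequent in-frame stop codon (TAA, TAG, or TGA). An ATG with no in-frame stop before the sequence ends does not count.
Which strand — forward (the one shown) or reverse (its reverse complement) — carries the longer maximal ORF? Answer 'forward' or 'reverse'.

forward

Reverse complement (5'→3'): ATGTCGAAAGAGCTATGAAATATTCTTAGACATGTAGACGTGCAAGGCTGGGGTCACT
Frame +1: AGT GAC CCC AGC CTT GCA CGT CTA CAT GTC TAA GAA TAT TTC ATA GCT CTT TCG ACA — no ATG→stop ORF.
Frame +2: GTG ACC CCA GCC TTG CAC GTC TAC ATG TCT AAG AAT ATT TCA TAG CTC TTT CGA CAT — ATG at 26, stop TAG at 44 → 21 nt.
Frame +3: TGA CCC CAG CCT TGC ACG TCT ACA TGT CTA AGA ATA TTT CAT AGC TCT TTC GAC — no ATG→stop ORF.
Frame -1: ATG TCG AAA GAG CTA TGA AAT ATT CTT AGA CAT GTA GAC GTG CAA GGC TGG GGT CAC — ATG at 1, stop TGA at 16 → 18 nt.
Frame -2: TGT CGA AAG AGC TAT GAA ATA TTC TTA GAC ATG TAG ACG TGC AAG GCT GGG GTC ACT — ATG at 32, stop TAG at 35 → 6 nt.
Frame -3: GTC GAA AGA GCT ATG AAA TAT TCT TAG ACA TGT AGA CGT GCA AGG CTG GGG TCA — ATG at 15, stop TAG at 27 → 15 nt.
Forward-strand max 21 nt; reverse-strand max 18 nt. The forward strand has the longer ORF.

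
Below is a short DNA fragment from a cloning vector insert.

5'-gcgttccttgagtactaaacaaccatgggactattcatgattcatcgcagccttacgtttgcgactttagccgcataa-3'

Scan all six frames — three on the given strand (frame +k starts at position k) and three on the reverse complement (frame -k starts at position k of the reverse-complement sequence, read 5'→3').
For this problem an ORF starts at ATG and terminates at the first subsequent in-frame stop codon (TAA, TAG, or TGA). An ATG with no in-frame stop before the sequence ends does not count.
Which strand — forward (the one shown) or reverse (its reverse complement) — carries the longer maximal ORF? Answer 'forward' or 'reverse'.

Reverse complement (5'→3'): TTATGCGGCTAAAGTCGCAAACGTAAGGCTGCGATGAATCATGAATAGTCCCATGGTTGTTTAGTACTCAAGGAACGC
Frame +1: GCG TTC CTT GAG TAC TAA ACA ACC ATG GGA CTA TTC ATG ATT CAT CGC AGC CTT ACG TTT GCG ACT TTA GCC GCA TAA — ATG at 25, stop TAA at 76 → 54 nt; ATG at 37, stop TAA at 76 → 42 nt.
Frame +2: CGT TCC TTG AGT ACT AAA CAA CCA TGG GAC TAT TCA TGA TTC ATC GCA GCC TTA CGT TTG CGA CTT TAG CCG CAT — no ATG→stop ORF.
Frame +3: GTT CCT TGA GTA CTA AAC AAC CAT GGG ACT ATT CAT GAT TCA TCG CAG CCT TAC GTT TGC GAC TTT AGC CGC ATA — no ATG→stop ORF.
Frame -1: TTA TGC GGC TAA AGT CGC AAA CGT AAG GCT GCG ATG AAT CAT GAA TAG TCC CAT GGT TGT TTA GTA CTC AAG GAA CGC — ATG at 34, stop TAG at 46 → 15 nt.
Frame -2: TAT GCG GCT AAA GTC GCA AAC GTA AGG CTG CGA TGA ATC ATG AAT AGT CCC ATG GTT GTT TAG TAC TCA AGG AAC — ATG at 41, stop TAG at 62 → 24 nt; ATG at 53, stop TAG at 62 → 12 nt.
Frame -3: ATG CGG CTA AAG TCG CAA ACG TAA GGC TGC GAT GAA TCA TGA ATA GTC CCA TGG TTG TTT AGT ACT CAA GGA ACG — ATG at 3, stop TAA at 24 → 24 nt.
Forward-strand max 54 nt; reverse-strand max 24 nt. The forward strand has the longer ORF.

forward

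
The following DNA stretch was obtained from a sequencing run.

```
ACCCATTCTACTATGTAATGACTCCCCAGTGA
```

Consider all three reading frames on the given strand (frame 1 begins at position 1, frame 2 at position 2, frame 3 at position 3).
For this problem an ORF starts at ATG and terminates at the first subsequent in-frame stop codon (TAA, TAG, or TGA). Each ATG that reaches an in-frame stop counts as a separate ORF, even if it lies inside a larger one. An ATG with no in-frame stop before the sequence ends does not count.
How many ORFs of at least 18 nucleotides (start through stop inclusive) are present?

0

Frame 1: ACC CAT TCT ACT ATG TAA TGA CTC CCC AGT — ATG at 13, stop TAA at 16 → 6 nt.
Frame 2: CCC ATT CTA CTA TGT AAT GAC TCC CCA GTG — no ATG→stop ORF.
Frame 3: CCA TTC TAC TAT GTA ATG ACT CCC CAG TGA — ATG at 18, stop TGA at 30 → 15 nt.
No ORF reaches 18 nucleotides. Count = 0.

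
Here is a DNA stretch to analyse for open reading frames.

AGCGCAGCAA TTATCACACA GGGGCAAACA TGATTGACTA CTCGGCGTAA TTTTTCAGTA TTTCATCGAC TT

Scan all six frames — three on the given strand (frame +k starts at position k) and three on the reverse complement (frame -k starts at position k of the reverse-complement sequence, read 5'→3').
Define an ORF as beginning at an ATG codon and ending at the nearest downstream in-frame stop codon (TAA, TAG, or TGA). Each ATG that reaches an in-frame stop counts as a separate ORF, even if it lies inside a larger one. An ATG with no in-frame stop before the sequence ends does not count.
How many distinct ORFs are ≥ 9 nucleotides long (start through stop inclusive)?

3

Reverse complement (5'→3'): AAGTCGATGAAATACTGAAAAATTACGCCGAGTAGTCAATCATGTTTGCCCCTGTGTGATAATTGCTGCGCT
Frame +1: AGC GCA GCA ATT ATC ACA CAG GGG CAA ACA TGA TTG ACT ACT CGG CGT AAT TTT TCA GTA TTT CAT CGA CTT — no ATG→stop ORF.
Frame +2: GCG CAG CAA TTA TCA CAC AGG GGC AAA CAT GAT TGA CTA CTC GGC GTA ATT TTT CAG TAT TTC ATC GAC — no ATG→stop ORF.
Frame +3: CGC AGC AAT TAT CAC ACA GGG GCA AAC ATG ATT GAC TAC TCG GCG TAA TTT TTC AGT ATT TCA TCG ACT — ATG at 30, stop TAA at 48 → 21 nt.
Frame -1: AAG TCG ATG AAA TAC TGA AAA ATT ACG CCG AGT AGT CAA TCA TGT TTG CCC CTG TGT GAT AAT TGC TGC GCT — ATG at 7, stop TGA at 16 → 12 nt.
Frame -2: AGT CGA TGA AAT ACT GAA AAA TTA CGC CGA GTA GTC AAT CAT GTT TGC CCC TGT GTG ATA ATT GCT GCG — no ATG→stop ORF.
Frame -3: GTC GAT GAA ATA CTG AAA AAT TAC GCC GAG TAG TCA ATC ATG TTT GCC CCT GTG TGA TAA TTG CTG CGC — ATG at 42, stop TGA at 57 → 18 nt.
ORFs ≥ 9 nucleotides: frame +3 30–50 (21 nucleotides), frame -1 7–18 (12 nucleotides), frame -3 42–59 (18 nucleotides). Count = 3.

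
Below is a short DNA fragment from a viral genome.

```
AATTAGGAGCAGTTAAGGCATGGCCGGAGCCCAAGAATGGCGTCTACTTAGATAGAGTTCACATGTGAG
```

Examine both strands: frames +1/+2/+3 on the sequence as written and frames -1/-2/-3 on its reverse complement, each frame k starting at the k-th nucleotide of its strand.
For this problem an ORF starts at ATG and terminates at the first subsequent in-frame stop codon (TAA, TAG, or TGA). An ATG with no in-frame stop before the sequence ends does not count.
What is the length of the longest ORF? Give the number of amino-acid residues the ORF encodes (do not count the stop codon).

Reverse complement (5'→3'): CTCACATGTGAACTCTATCTAAGTAGACGCCATTCTTGGGCTCCGGCCATGCCTTAACTGCTCCTAATT
Frame +1: AAT TAG GAG CAG TTA AGG CAT GGC CGG AGC CCA AGA ATG GCG TCT ACT TAG ATA GAG TTC ACA TGT GAG — ATG at 37, stop TAG at 49 → 15 nt.
Frame +2: ATT AGG AGC AGT TAA GGC ATG GCC GGA GCC CAA GAA TGG CGT CTA CTT AGA TAG AGT TCA CAT GTG — ATG at 20, stop TAG at 53 → 36 nt.
Frame +3: TTA GGA GCA GTT AAG GCA TGG CCG GAG CCC AAG AAT GGC GTC TAC TTA GAT AGA GTT CAC ATG TGA — ATG at 63, stop TGA at 66 → 6 nt.
Frame -1: CTC ACA TGT GAA CTC TAT CTA AGT AGA CGC CAT TCT TGG GCT CCG GCC ATG CCT TAA CTG CTC CTA ATT — ATG at 49, stop TAA at 55 → 9 nt.
Frame -2: TCA CAT GTG AAC TCT ATC TAA GTA GAC GCC ATT CTT GGG CTC CGG CCA TGC CTT AAC TGC TCC TAA — no ATG→stop ORF.
Frame -3: CAC ATG TGA ACT CTA TCT AAG TAG ACG CCA TTC TTG GGC TCC GGC CAT GCC TTA ACT GCT CCT AAT — ATG at 6, stop TGA at 9 → 6 nt.
Longest: frame +2, positions 20–55, 36 nt = 12 codons = 11 aa. → 11 amino acids.

11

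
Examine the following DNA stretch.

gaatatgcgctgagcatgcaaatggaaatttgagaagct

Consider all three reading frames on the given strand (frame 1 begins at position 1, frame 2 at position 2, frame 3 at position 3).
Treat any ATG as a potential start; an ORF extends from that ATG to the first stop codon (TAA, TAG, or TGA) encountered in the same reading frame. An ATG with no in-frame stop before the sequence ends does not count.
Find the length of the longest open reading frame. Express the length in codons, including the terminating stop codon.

6

Frame 1: GAA TAT GCG CTG AGC ATG CAA ATG GAA ATT TGA GAA GCT — ATG at 16, stop TGA at 31 → 18 nt; ATG at 22, stop TGA at 31 → 12 nt.
Frame 2: AAT ATG CGC TGA GCA TGC AAA TGG AAA TTT GAG AAG — ATG at 5, stop TGA at 11 → 9 nt.
Frame 3: ATA TGC GCT GAG CAT GCA AAT GGA AAT TTG AGA AGC — no ATG→stop ORF.
Longest: frame 1, positions 16–33, 18 nt = 6 codons = 5 aa. → 6 codons.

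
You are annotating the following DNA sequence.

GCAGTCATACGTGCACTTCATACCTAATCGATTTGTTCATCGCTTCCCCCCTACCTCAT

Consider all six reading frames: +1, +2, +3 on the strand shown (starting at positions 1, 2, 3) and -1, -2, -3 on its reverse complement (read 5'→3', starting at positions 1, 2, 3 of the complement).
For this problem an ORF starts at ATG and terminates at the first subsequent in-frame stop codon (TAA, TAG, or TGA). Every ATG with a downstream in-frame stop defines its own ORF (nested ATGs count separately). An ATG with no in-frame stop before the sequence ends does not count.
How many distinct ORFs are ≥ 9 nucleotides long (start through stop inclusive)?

Reverse complement (5'→3'): ATGAGGTAGGGGGGAAGCGATGAACAAATCGATTAGGTATGAAGTGCACGTATGACTGC
Frame +1: GCA GTC ATA CGT GCA CTT CAT ACC TAA TCG ATT TGT TCA TCG CTT CCC CCC TAC CTC — no ATG→stop ORF.
Frame +2: CAG TCA TAC GTG CAC TTC ATA CCT AAT CGA TTT GTT CAT CGC TTC CCC CCT ACC TCA — no ATG→stop ORF.
Frame +3: AGT CAT ACG TGC ACT TCA TAC CTA ATC GAT TTG TTC ATC GCT TCC CCC CTA CCT CAT — no ATG→stop ORF.
Frame -1: ATG AGG TAG GGG GGA AGC GAT GAA CAA ATC GAT TAG GTA TGA AGT GCA CGT ATG ACT — ATG at 1, stop TAG at 7 → 9 nt.
Frame -2: TGA GGT AGG GGG GAA GCG ATG AAC AAA TCG ATT AGG TAT GAA GTG CAC GTA TGA CTG — ATG at 20, stop TGA at 53 → 36 nt.
Frame -3: GAG GTA GGG GGG AAG CGA TGA ACA AAT CGA TTA GGT ATG AAG TGC ACG TAT GAC TGC — no ATG→stop ORF.
ORFs ≥ 9 nucleotides: frame -1 1–9 (9 nucleotides), frame -2 20–55 (36 nucleotides). Count = 2.

2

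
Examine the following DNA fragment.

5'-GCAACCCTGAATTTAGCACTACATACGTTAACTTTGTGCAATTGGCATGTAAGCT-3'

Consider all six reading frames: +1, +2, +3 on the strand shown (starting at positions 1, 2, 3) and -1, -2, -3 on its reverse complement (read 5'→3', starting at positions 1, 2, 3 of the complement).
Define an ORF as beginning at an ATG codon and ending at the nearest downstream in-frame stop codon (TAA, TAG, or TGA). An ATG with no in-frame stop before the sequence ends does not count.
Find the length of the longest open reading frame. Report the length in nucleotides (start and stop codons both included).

Reverse complement (5'→3'): AGCTTACATGCCAATTGCACAAAGTTAACGTATGTAGTGCTAAATTCAGGGTTGC
Frame +1: GCA ACC CTG AAT TTA GCA CTA CAT ACG TTA ACT TTG TGC AAT TGG CAT GTA AGC — no ATG→stop ORF.
Frame +2: CAA CCC TGA ATT TAG CAC TAC ATA CGT TAA CTT TGT GCA ATT GGC ATG TAA GCT — ATG at 47, stop TAA at 50 → 6 nt.
Frame +3: AAC CCT GAA TTT AGC ACT ACA TAC GTT AAC TTT GTG CAA TTG GCA TGT AAG — no ATG→stop ORF.
Frame -1: AGC TTA CAT GCC AAT TGC ACA AAG TTA ACG TAT GTA GTG CTA AAT TCA GGG TTG — no ATG→stop ORF.
Frame -2: GCT TAC ATG CCA ATT GCA CAA AGT TAA CGT ATG TAG TGC TAA ATT CAG GGT TGC — ATG at 8, stop TAA at 26 → 21 nt; ATG at 32, stop TAG at 35 → 6 nt.
Frame -3: CTT ACA TGC CAA TTG CAC AAA GTT AAC GTA TGT AGT GCT AAA TTC AGG GTT — no ATG→stop ORF.
Longest: frame -2, positions 8–28, 21 nt = 7 codons = 6 aa. → 21 nucleotides.

21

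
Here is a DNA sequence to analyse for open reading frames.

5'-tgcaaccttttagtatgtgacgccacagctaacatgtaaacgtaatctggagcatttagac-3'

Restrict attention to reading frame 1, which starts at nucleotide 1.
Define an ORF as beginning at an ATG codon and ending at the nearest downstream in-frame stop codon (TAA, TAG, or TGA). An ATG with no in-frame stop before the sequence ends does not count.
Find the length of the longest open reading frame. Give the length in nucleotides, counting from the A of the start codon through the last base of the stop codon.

Frame 1: TGC AAC CTT TTA GTA TGT GAC GCC ACA GCT AAC ATG TAA ACG TAA TCT GGA GCA TTT AGA — ATG at 34, stop TAA at 37 → 6 nt.
Longest: frame 1, positions 34–39, 6 nt = 2 codons = 1 aa. → 6 nucleotides.

6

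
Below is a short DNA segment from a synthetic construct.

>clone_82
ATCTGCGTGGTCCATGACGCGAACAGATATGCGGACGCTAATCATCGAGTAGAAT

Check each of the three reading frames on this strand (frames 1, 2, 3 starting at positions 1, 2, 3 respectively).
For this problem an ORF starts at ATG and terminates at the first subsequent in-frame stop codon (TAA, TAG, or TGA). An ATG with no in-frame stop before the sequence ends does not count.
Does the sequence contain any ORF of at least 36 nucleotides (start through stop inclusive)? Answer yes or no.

yes

Frame 1: ATC TGC GTG GTC CAT GAC GCG AAC AGA TAT GCG GAC GCT AAT CAT CGA GTA GAA — no ATG→stop ORF.
Frame 2: TCT GCG TGG TCC ATG ACG CGA ACA GAT ATG CGG ACG CTA ATC ATC GAG TAG AAT — ATG at 14, stop TAG at 50 → 39 nt; ATG at 29, stop TAG at 50 → 24 nt.
Frame 3: CTG CGT GGT CCA TGA CGC GAA CAG ATA TGC GGA CGC TAA TCA TCG AGT AGA — no ATG→stop ORF.
Frame 2 has an ORF of 39 nucleotides (positions 14–52) ≥ 36, so yes.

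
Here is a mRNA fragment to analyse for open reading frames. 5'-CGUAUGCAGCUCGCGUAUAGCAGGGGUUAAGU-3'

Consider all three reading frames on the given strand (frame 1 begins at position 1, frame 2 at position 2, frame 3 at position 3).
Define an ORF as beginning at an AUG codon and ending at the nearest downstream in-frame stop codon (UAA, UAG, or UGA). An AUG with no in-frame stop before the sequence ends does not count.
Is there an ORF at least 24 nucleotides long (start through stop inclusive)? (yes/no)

Frame 1: CGU AUG CAG CUC GCG UAU AGC AGG GGU UAA — AUG at 4, stop UAA at 28 → 27 nt.
Frame 2: GUA UGC AGC UCG CGU AUA GCA GGG GUU AAG — no AUG→stop ORF.
Frame 3: UAU GCA GCU CGC GUA UAG CAG GGG UUA AGU — no AUG→stop ORF.
Frame 1 has an ORF of 27 nucleotides (positions 4–30) ≥ 24, so yes.

yes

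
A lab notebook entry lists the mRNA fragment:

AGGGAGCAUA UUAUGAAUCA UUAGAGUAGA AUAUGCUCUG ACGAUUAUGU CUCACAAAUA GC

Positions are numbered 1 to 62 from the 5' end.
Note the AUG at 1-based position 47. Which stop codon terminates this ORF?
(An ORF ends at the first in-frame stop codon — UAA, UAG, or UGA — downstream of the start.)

UAG

Codons from position 47: AUG (47–49), UCU (50–52), CAC (53–55), AAA (56–58), UAG (59–61).
The first in-frame stop codon is UAG.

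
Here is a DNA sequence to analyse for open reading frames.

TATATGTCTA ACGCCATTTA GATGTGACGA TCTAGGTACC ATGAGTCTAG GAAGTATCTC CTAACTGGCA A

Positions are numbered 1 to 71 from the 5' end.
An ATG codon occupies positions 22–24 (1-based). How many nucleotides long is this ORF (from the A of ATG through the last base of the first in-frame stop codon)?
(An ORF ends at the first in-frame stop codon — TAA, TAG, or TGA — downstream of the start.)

Codons from position 22: ATG (22–24), TGA (25–27).
TGA is the first in-frame stop; ORF spans 22–27, 6 nucleotides.

6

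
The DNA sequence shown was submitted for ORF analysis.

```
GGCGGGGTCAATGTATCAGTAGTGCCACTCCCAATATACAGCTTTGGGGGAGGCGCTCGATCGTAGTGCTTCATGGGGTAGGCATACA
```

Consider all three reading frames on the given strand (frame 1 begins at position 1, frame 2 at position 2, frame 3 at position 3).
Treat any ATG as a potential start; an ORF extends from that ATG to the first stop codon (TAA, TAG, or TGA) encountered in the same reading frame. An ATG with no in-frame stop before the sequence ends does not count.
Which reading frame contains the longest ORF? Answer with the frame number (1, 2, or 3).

Frame 1: GGC GGG GTC AAT GTA TCA GTA GTG CCA CTC CCA ATA TAC AGC TTT GGG GGA GGC GCT CGA TCG TAG TGC TTC ATG GGG TAG GCA TAC — ATG at 73, stop TAG at 79 → 9 nt.
Frame 2: GCG GGG TCA ATG TAT CAG TAG TGC CAC TCC CAA TAT ACA GCT TTG GGG GAG GCG CTC GAT CGT AGT GCT TCA TGG GGT AGG CAT ACA — ATG at 11, stop TAG at 20 → 12 nt.
Frame 3: CGG GGT CAA TGT ATC AGT AGT GCC ACT CCC AAT ATA CAG CTT TGG GGG AGG CGC TCG ATC GTA GTG CTT CAT GGG GTA GGC ATA — no ATG→stop ORF.
Longest ORF is 12 nt in frame 2 (positions 11–22).

2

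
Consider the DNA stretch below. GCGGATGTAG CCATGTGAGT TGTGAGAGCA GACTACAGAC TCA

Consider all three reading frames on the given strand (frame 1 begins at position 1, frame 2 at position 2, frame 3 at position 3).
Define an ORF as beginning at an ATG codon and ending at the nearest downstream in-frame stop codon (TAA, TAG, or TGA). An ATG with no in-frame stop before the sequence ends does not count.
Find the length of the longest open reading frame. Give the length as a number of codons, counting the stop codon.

Frame 1: GCG GAT GTA GCC ATG TGA GTT GTG AGA GCA GAC TAC AGA CTC — ATG at 13, stop TGA at 16 → 6 nt.
Frame 2: CGG ATG TAG CCA TGT GAG TTG TGA GAG CAG ACT ACA GAC TCA — ATG at 5, stop TAG at 8 → 6 nt.
Frame 3: GGA TGT AGC CAT GTG AGT TGT GAG AGC AGA CTA CAG ACT — no ATG→stop ORF.
Longest: frame 1, positions 13–18, 6 nt = 2 codons = 1 aa. → 2 codons.

2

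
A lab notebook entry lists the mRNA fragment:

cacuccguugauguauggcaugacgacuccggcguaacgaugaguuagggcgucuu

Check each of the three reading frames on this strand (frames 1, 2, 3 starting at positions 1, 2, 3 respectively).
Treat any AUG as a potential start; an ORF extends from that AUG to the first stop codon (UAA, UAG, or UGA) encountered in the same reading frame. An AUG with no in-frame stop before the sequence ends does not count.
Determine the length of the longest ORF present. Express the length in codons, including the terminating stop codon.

9

Frame 1: CAC UCC GUU GAU GUA UGG CAU GAC GAC UCC GGC GUA ACG AUG AGU UAG GGC GUC — AUG at 40, stop UAG at 46 → 9 nt.
Frame 2: ACU CCG UUG AUG UAU GGC AUG ACG ACU CCG GCG UAA CGA UGA GUU AGG GCG UCU — AUG at 11, stop UAA at 35 → 27 nt; AUG at 20, stop UAA at 35 → 18 nt.
Frame 3: CUC CGU UGA UGU AUG GCA UGA CGA CUC CGG CGU AAC GAU GAG UUA GGG CGU CUU — AUG at 15, stop UGA at 21 → 9 nt.
Longest: frame 2, positions 11–37, 27 nt = 9 codons = 8 aa. → 9 codons.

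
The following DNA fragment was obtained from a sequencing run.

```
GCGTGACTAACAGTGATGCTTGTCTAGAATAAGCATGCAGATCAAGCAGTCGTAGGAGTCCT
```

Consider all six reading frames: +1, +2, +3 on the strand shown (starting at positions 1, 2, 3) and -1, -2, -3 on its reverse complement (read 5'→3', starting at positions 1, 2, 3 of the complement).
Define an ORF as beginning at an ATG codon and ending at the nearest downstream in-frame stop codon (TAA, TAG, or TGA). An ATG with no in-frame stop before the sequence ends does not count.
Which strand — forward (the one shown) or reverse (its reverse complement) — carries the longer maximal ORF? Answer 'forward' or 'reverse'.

Reverse complement (5'→3'): AGGACTCCTACGACTGCTTGATCTGCATGCTTATTCTAGACAAGCATCACTGTTAGTCACGC
Frame +1: GCG TGA CTA ACA GTG ATG CTT GTC TAG AAT AAG CAT GCA GAT CAA GCA GTC GTA GGA GTC — ATG at 16, stop TAG at 25 → 12 nt.
Frame +2: CGT GAC TAA CAG TGA TGC TTG TCT AGA ATA AGC ATG CAG ATC AAG CAG TCG TAG GAG TCC — ATG at 35, stop TAG at 53 → 21 nt.
Frame +3: GTG ACT AAC AGT GAT GCT TGT CTA GAA TAA GCA TGC AGA TCA AGC AGT CGT AGG AGT CCT — no ATG→stop ORF.
Frame -1: AGG ACT CCT ACG ACT GCT TGA TCT GCA TGC TTA TTC TAG ACA AGC ATC ACT GTT AGT CAC — no ATG→stop ORF.
Frame -2: GGA CTC CTA CGA CTG CTT GAT CTG CAT GCT TAT TCT AGA CAA GCA TCA CTG TTA GTC ACG — no ATG→stop ORF.
Frame -3: GAC TCC TAC GAC TGC TTG ATC TGC ATG CTT ATT CTA GAC AAG CAT CAC TGT TAG TCA CGC — ATG at 27, stop TAG at 54 → 30 nt.
Forward-strand max 21 nt; reverse-strand max 30 nt. The reverse strand has the longer ORF.

reverse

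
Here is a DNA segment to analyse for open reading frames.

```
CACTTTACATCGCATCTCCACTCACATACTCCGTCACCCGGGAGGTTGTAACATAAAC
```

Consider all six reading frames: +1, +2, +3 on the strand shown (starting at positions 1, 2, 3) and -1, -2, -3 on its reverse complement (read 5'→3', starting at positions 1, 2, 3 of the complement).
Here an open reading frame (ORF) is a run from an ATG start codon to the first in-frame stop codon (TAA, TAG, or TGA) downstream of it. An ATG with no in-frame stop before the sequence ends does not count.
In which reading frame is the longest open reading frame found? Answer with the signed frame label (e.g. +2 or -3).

-2

Reverse complement (5'→3'): GTTTATGTTACAACCTCCCGGGTGACGGAGTATGTGAGTGGAGATGCGATGTAAAGTG
Frame +1: CAC TTT ACA TCG CAT CTC CAC TCA CAT ACT CCG TCA CCC GGG AGG TTG TAA CAT AAA — no ATG→stop ORF.
Frame +2: ACT TTA CAT CGC ATC TCC ACT CAC ATA CTC CGT CAC CCG GGA GGT TGT AAC ATA AAC — no ATG→stop ORF.
Frame +3: CTT TAC ATC GCA TCT CCA CTC ACA TAC TCC GTC ACC CGG GAG GTT GTA ACA TAA — no ATG→stop ORF.
Frame -1: GTT TAT GTT ACA ACC TCC CGG GTG ACG GAG TAT GTG AGT GGA GAT GCG ATG TAA AGT — ATG at 49, stop TAA at 52 → 6 nt.
Frame -2: TTT ATG TTA CAA CCT CCC GGG TGA CGG AGT ATG TGA GTG GAG ATG CGA TGT AAA GTG — ATG at 5, stop TGA at 23 → 21 nt; ATG at 32, stop TGA at 35 → 6 nt.
Frame -3: TTA TGT TAC AAC CTC CCG GGT GAC GGA GTA TGT GAG TGG AGA TGC GAT GTA AAG — no ATG→stop ORF.
Longest ORF is 21 nt in frame -2 (positions 5–25).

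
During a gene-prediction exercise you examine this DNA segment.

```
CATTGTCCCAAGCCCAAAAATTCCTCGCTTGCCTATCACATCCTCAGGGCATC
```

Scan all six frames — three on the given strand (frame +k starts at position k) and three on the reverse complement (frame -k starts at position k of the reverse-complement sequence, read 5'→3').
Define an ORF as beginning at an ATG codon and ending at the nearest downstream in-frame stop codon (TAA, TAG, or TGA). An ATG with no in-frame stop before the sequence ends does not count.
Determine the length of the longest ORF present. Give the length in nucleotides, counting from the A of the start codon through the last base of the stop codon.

9

Reverse complement (5'→3'): GATGCCCTGAGGATGTGATAGGCAAGCGAGGAATTTTTGGGCTTGGGACAATG
Frame +1: CAT TGT CCC AAG CCC AAA AAT TCC TCG CTT GCC TAT CAC ATC CTC AGG GCA — no ATG→stop ORF.
Frame +2: ATT GTC CCA AGC CCA AAA ATT CCT CGC TTG CCT ATC ACA TCC TCA GGG CAT — no ATG→stop ORF.
Frame +3: TTG TCC CAA GCC CAA AAA TTC CTC GCT TGC CTA TCA CAT CCT CAG GGC ATC — no ATG→stop ORF.
Frame -1: GAT GCC CTG AGG ATG TGA TAG GCA AGC GAG GAA TTT TTG GGC TTG GGA CAA — ATG at 13, stop TGA at 16 → 6 nt.
Frame -2: ATG CCC TGA GGA TGT GAT AGG CAA GCG AGG AAT TTT TGG GCT TGG GAC AAT — ATG at 2, stop TGA at 8 → 9 nt.
Frame -3: TGC CCT GAG GAT GTG ATA GGC AAG CGA GGA ATT TTT GGG CTT GGG ACA ATG — no ATG→stop ORF.
Longest: frame -2, positions 2–10, 9 nt = 3 codons = 2 aa. → 9 nucleotides.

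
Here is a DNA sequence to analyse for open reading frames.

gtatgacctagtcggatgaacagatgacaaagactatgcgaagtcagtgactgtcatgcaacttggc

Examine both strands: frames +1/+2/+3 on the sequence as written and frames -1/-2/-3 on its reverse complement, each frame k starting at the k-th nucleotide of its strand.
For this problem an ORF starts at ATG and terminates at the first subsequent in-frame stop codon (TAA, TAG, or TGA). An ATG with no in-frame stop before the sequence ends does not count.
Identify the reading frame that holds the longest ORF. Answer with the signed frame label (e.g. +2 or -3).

Reverse complement (5'→3'): GCCAAGTTGCATGACAGTCACTGACTTCGCATAGTCTTTGTCATCTGTTCATCCGACTAGGTCATAC
Frame +1: GTA TGA CCT AGT CGG ATG AAC AGA TGA CAA AGA CTA TGC GAA GTC AGT GAC TGT CAT GCA ACT TGG — ATG at 16, stop TGA at 25 → 12 nt.
Frame +2: TAT GAC CTA GTC GGA TGA ACA GAT GAC AAA GAC TAT GCG AAG TCA GTG ACT GTC ATG CAA CTT GGC — no ATG→stop ORF.
Frame +3: ATG ACC TAG TCG GAT GAA CAG ATG ACA AAG ACT ATG CGA AGT CAG TGA CTG TCA TGC AAC TTG — ATG at 3, stop TAG at 9 → 9 nt; ATG at 24, stop TGA at 48 → 27 nt; ATG at 36, stop TGA at 48 → 15 nt.
Frame -1: GCC AAG TTG CAT GAC AGT CAC TGA CTT CGC ATA GTC TTT GTC ATC TGT TCA TCC GAC TAG GTC ATA — no ATG→stop ORF.
Frame -2: CCA AGT TGC ATG ACA GTC ACT GAC TTC GCA TAG TCT TTG TCA TCT GTT CAT CCG ACT AGG TCA TAC — ATG at 11, stop TAG at 32 → 24 nt.
Frame -3: CAA GTT GCA TGA CAG TCA CTG ACT TCG CAT AGT CTT TGT CAT CTG TTC ATC CGA CTA GGT CAT — no ATG→stop ORF.
Longest ORF is 27 nt in frame +3 (positions 24–50).

+3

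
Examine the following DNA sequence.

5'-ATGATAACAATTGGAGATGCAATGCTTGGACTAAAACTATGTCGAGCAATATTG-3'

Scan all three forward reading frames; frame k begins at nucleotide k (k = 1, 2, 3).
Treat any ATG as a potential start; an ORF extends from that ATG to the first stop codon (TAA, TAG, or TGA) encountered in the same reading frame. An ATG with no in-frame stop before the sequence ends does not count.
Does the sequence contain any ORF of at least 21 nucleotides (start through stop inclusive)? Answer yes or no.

no

Frame 1: ATG ATA ACA ATT GGA GAT GCA ATG CTT GGA CTA AAA CTA TGT CGA GCA ATA TTG — no ATG→stop ORF.
Frame 2: TGA TAA CAA TTG GAG ATG CAA TGC TTG GAC TAA AAC TAT GTC GAG CAA TAT — ATG at 17, stop TAA at 32 → 18 nt.
Frame 3: GAT AAC AAT TGG AGA TGC AAT GCT TGG ACT AAA ACT ATG TCG AGC AAT ATT — no ATG→stop ORF.
Largest ORF found is 18 nucleotides < 21, so no.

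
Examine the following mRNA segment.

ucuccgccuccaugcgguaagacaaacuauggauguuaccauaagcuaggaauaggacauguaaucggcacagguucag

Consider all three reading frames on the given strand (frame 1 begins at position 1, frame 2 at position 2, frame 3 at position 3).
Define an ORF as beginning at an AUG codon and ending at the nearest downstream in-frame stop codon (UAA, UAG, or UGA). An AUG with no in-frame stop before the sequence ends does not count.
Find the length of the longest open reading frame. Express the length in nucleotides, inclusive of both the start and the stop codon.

21

Frame 1: UCU CCG CCU CCA UGC GGU AAG ACA AAC UAU GGA UGU UAC CAU AAG CUA GGA AUA GGA CAU GUA AUC GGC ACA GGU UCA — no AUG→stop ORF.
Frame 2: CUC CGC CUC CAU GCG GUA AGA CAA ACU AUG GAU GUU ACC AUA AGC UAG GAA UAG GAC AUG UAA UCG GCA CAG GUU CAG — AUG at 29, stop UAG at 47 → 21 nt; AUG at 59, stop UAA at 62 → 6 nt.
Frame 3: UCC GCC UCC AUG CGG UAA GAC AAA CUA UGG AUG UUA CCA UAA GCU AGG AAU AGG ACA UGU AAU CGG CAC AGG UUC — AUG at 12, stop UAA at 18 → 9 nt; AUG at 33, stop UAA at 42 → 12 nt.
Longest: frame 2, positions 29–49, 21 nt = 7 codons = 6 aa. → 21 nucleotides.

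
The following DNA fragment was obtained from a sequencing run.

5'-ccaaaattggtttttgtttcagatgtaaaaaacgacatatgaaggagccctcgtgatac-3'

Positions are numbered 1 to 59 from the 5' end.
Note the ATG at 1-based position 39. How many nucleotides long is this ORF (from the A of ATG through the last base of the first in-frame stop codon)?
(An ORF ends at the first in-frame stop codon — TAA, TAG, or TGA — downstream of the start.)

Codons from position 39: ATG (39–41), AAG (42–44), GAG (45–47), CCC (48–50), TCG (51–53), TGA (54–56).
TGA is the first in-frame stop; ORF spans 39–56, 18 nucleotides.

18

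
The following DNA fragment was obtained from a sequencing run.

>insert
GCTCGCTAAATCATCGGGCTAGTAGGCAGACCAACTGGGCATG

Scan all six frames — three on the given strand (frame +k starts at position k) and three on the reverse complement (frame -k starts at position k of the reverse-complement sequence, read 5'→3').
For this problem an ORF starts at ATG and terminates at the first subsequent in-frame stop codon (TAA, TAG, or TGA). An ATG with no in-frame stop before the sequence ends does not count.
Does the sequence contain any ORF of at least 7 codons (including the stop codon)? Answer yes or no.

Reverse complement (5'→3'): CATGCCCAGTTGGTCTGCCTACTAGCCCGATGATTTAGCGAGC
Frame +1: GCT CGC TAA ATC ATC GGG CTA GTA GGC AGA CCA ACT GGG CAT — no ATG→stop ORF.
Frame +2: CTC GCT AAA TCA TCG GGC TAG TAG GCA GAC CAA CTG GGC ATG — no ATG→stop ORF.
Frame +3: TCG CTA AAT CAT CGG GCT AGT AGG CAG ACC AAC TGG GCA — no ATG→stop ORF.
Frame -1: CAT GCC CAG TTG GTC TGC CTA CTA GCC CGA TGA TTT AGC GAG — no ATG→stop ORF.
Frame -2: ATG CCC AGT TGG TCT GCC TAC TAG CCC GAT GAT TTA GCG AGC — ATG at 2, stop TAG at 23 → 24 nt.
Frame -3: TGC CCA GTT GGT CTG CCT ACT AGC CCG ATG ATT TAG CGA — ATG at 30, stop TAG at 36 → 9 nt.
Frame -2 has an ORF of 8 codons (positions 2–25) ≥ 7, so yes.

yes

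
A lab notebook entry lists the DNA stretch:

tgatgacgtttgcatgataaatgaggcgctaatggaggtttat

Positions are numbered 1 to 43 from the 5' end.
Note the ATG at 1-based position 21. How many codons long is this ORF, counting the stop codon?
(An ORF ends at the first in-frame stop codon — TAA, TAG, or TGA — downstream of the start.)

4

Codons from position 21: ATG (21–23), AGG (24–26), CGC (27–29), TAA (30–32).
TAA is the first in-frame stop; that's 4 codons including the stop.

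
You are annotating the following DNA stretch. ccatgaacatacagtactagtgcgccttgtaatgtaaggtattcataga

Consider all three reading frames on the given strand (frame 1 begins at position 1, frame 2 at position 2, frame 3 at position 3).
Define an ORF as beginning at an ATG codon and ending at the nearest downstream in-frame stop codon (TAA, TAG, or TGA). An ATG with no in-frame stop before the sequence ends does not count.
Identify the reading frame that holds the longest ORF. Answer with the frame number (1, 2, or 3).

3

Frame 1: CCA TGA ACA TAC AGT ACT AGT GCG CCT TGT AAT GTA AGG TAT TCA TAG — no ATG→stop ORF.
Frame 2: CAT GAA CAT ACA GTA CTA GTG CGC CTT GTA ATG TAA GGT ATT CAT AGA — ATG at 32, stop TAA at 35 → 6 nt.
Frame 3: ATG AAC ATA CAG TAC TAG TGC GCC TTG TAA TGT AAG GTA TTC ATA — ATG at 3, stop TAG at 18 → 18 nt.
Longest ORF is 18 nt in frame 3 (positions 3–20).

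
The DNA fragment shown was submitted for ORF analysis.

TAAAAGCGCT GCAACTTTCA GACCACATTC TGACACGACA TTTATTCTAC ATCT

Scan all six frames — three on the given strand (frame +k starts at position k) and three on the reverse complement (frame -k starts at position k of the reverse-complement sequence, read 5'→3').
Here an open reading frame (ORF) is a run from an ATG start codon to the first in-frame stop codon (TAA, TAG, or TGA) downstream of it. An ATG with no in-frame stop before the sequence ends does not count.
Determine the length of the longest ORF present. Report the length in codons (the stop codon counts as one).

8

Reverse complement (5'→3'): AGATGTAGAATAAATGTCGTGTCAGAATGTGGTCTGAAAGTTGCAGCGCTTTTA
Frame +1: TAA AAG CGC TGC AAC TTT CAG ACC ACA TTC TGA CAC GAC ATT TAT TCT ACA TCT — no ATG→stop ORF.
Frame +2: AAA AGC GCT GCA ACT TTC AGA CCA CAT TCT GAC ACG ACA TTT ATT CTA CAT — no ATG→stop ORF.
Frame +3: AAA GCG CTG CAA CTT TCA GAC CAC ATT CTG ACA CGA CAT TTA TTC TAC ATC — no ATG→stop ORF.
Frame -1: AGA TGT AGA ATA AAT GTC GTG TCA GAA TGT GGT CTG AAA GTT GCA GCG CTT TTA — no ATG→stop ORF.
Frame -2: GAT GTA GAA TAA ATG TCG TGT CAG AAT GTG GTC TGA AAG TTG CAG CGC TTT — ATG at 14, stop TGA at 35 → 24 nt.
Frame -3: ATG TAG AAT AAA TGT CGT GTC AGA ATG TGG TCT GAA AGT TGC AGC GCT TTT — ATG at 3, stop TAG at 6 → 6 nt.
Longest: frame -2, positions 14–37, 24 nt = 8 codons = 7 aa. → 8 codons.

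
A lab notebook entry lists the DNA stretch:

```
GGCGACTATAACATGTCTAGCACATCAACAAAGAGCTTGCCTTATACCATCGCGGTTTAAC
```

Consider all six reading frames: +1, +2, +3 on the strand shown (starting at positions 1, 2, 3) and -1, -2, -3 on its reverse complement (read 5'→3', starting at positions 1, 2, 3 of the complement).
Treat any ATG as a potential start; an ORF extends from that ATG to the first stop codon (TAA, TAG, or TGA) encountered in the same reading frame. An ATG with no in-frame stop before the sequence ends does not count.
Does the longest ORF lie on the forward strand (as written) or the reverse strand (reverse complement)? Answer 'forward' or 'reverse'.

forward

Reverse complement (5'→3'): GTTAAACCGCGATGGTATAAGGCAAGCTCTTTGTTGATGTGCTAGACATGTTATAGTCGCC
Frame +1: GGC GAC TAT AAC ATG TCT AGC ACA TCA ACA AAG AGC TTG CCT TAT ACC ATC GCG GTT TAA — ATG at 13, stop TAA at 58 → 48 nt.
Frame +2: GCG ACT ATA ACA TGT CTA GCA CAT CAA CAA AGA GCT TGC CTT ATA CCA TCG CGG TTT AAC — no ATG→stop ORF.
Frame +3: CGA CTA TAA CAT GTC TAG CAC ATC AAC AAA GAG CTT GCC TTA TAC CAT CGC GGT TTA — no ATG→stop ORF.
Frame -1: GTT AAA CCG CGA TGG TAT AAG GCA AGC TCT TTG TTG ATG TGC TAG ACA TGT TAT AGT CGC — ATG at 37, stop TAG at 43 → 9 nt.
Frame -2: TTA AAC CGC GAT GGT ATA AGG CAA GCT CTT TGT TGA TGT GCT AGA CAT GTT ATA GTC GCC — no ATG→stop ORF.
Frame -3: TAA ACC GCG ATG GTA TAA GGC AAG CTC TTT GTT GAT GTG CTA GAC ATG TTA TAG TCG — ATG at 12, stop TAA at 18 → 9 nt; ATG at 48, stop TAG at 54 → 9 nt.
Forward-strand max 48 nt; reverse-strand max 9 nt. The forward strand has the longer ORF.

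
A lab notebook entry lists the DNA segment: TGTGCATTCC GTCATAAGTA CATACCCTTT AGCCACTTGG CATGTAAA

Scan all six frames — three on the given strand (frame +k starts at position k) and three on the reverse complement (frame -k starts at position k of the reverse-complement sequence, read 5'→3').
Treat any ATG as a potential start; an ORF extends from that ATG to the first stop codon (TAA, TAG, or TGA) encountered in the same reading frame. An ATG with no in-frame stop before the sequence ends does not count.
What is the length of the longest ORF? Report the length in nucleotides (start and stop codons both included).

15

Reverse complement (5'→3'): TTTACATGCCAAGTGGCTAAAGGGTATGTACTTATGACGGAATGCACA
Frame +1: TGT GCA TTC CGT CAT AAG TAC ATA CCC TTT AGC CAC TTG GCA TGT AAA — no ATG→stop ORF.
Frame +2: GTG CAT TCC GTC ATA AGT ACA TAC CCT TTA GCC ACT TGG CAT GTA — no ATG→stop ORF.
Frame +3: TGC ATT CCG TCA TAA GTA CAT ACC CTT TAG CCA CTT GGC ATG TAA — ATG at 42, stop TAA at 45 → 6 nt.
Frame -1: TTT ACA TGC CAA GTG GCT AAA GGG TAT GTA CTT ATG ACG GAA TGC ACA — no ATG→stop ORF.
Frame -2: TTA CAT GCC AAG TGG CTA AAG GGT ATG TAC TTA TGA CGG AAT GCA — ATG at 26, stop TGA at 35 → 12 nt.
Frame -3: TAC ATG CCA AGT GGC TAA AGG GTA TGT ACT TAT GAC GGA ATG CAC — ATG at 6, stop TAA at 18 → 15 nt.
Longest: frame -3, positions 6–20, 15 nt = 5 codons = 4 aa. → 15 nucleotides.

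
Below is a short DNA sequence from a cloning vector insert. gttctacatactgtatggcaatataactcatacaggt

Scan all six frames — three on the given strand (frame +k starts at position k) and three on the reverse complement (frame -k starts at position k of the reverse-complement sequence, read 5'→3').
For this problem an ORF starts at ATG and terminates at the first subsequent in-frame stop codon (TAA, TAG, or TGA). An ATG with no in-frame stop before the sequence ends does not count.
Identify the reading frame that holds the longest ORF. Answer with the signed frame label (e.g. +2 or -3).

+3

Reverse complement (5'→3'): ACCTGTATGAGTTATATTGCCATACAGTATGTAGAAC
Frame +1: GTT CTA CAT ACT GTA TGG CAA TAT AAC TCA TAC AGG — no ATG→stop ORF.
Frame +2: TTC TAC ATA CTG TAT GGC AAT ATA ACT CAT ACA GGT — no ATG→stop ORF.
Frame +3: TCT ACA TAC TGT ATG GCA ATA TAA CTC ATA CAG — ATG at 15, stop TAA at 24 → 12 nt.
Frame -1: ACC TGT ATG AGT TAT ATT GCC ATA CAG TAT GTA GAA — no ATG→stop ORF.
Frame -2: CCT GTA TGA GTT ATA TTG CCA TAC AGT ATG TAG AAC — ATG at 29, stop TAG at 32 → 6 nt.
Frame -3: CTG TAT GAG TTA TAT TGC CAT ACA GTA TGT AGA — no ATG→stop ORF.
Longest ORF is 12 nt in frame +3 (positions 15–26).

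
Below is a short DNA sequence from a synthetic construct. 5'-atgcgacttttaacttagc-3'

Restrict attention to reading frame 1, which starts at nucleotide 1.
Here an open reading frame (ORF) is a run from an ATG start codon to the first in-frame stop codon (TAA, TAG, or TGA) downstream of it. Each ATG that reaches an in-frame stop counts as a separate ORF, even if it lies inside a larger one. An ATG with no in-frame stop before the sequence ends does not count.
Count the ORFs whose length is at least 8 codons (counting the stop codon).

Frame 1: ATG CGA CTT TTA ACT TAG — ATG at 1, stop TAG at 16 → 18 nt.
No ORF reaches 8 codons. Count = 0.

0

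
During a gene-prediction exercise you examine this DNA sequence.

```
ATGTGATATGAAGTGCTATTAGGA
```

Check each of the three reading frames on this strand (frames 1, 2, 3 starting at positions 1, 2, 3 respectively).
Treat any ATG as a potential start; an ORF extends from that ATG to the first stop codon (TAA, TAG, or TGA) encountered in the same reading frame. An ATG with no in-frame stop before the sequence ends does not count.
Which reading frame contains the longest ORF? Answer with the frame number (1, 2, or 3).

2

Frame 1: ATG TGA TAT GAA GTG CTA TTA GGA — ATG at 1, stop TGA at 4 → 6 nt.
Frame 2: TGT GAT ATG AAG TGC TAT TAG — ATG at 8, stop TAG at 20 → 15 nt.
Frame 3: GTG ATA TGA AGT GCT ATT AGG — no ATG→stop ORF.
Longest ORF is 15 nt in frame 2 (positions 8–22).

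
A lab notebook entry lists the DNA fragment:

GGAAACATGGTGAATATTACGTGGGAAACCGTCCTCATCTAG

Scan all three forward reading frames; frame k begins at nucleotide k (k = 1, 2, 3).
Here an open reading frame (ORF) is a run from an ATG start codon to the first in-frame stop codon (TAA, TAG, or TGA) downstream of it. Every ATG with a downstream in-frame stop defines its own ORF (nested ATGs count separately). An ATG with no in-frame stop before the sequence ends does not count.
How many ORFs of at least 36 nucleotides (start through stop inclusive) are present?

Frame 1: GGA AAC ATG GTG AAT ATT ACG TGG GAA ACC GTC CTC ATC TAG — ATG at 7, stop TAG at 40 → 36 nt.
Frame 2: GAA ACA TGG TGA ATA TTA CGT GGG AAA CCG TCC TCA TCT — no ATG→stop ORF.
Frame 3: AAA CAT GGT GAA TAT TAC GTG GGA AAC CGT CCT CAT CTA — no ATG→stop ORF.
ORFs ≥ 36 nucleotides: frame 1 7–42 (36 nucleotides). Count = 1.

1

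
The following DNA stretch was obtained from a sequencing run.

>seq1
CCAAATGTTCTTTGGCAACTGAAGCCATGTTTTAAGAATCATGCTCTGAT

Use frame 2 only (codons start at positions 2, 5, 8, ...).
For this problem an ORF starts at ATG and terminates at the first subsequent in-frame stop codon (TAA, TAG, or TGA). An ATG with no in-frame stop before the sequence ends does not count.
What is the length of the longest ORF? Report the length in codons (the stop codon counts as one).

Frame 2: CAA ATG TTC TTT GGC AAC TGA AGC CAT GTT TTA AGA ATC ATG CTC TGA — ATG at 5, stop TGA at 20 → 18 nt; ATG at 41, stop TGA at 47 → 9 nt.
Longest: frame 2, positions 5–22, 18 nt = 6 codons = 5 aa. → 6 codons.

6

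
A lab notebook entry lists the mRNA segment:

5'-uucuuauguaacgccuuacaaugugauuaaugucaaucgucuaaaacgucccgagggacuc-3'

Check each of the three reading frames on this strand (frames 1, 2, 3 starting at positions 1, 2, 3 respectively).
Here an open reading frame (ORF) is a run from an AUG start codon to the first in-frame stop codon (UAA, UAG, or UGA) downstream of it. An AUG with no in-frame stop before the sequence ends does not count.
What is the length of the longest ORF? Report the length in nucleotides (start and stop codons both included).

15

Frame 1: UUC UUA UGU AAC GCC UUA CAA UGU GAU UAA UGU CAA UCG UCU AAA ACG UCC CGA GGG ACU — no AUG→stop ORF.
Frame 2: UCU UAU GUA ACG CCU UAC AAU GUG AUU AAU GUC AAU CGU CUA AAA CGU CCC GAG GGA CUC — no AUG→stop ORF.
Frame 3: CUU AUG UAA CGC CUU ACA AUG UGA UUA AUG UCA AUC GUC UAA AAC GUC CCG AGG GAC — AUG at 6, stop UAA at 9 → 6 nt; AUG at 21, stop UGA at 24 → 6 nt; AUG at 30, stop UAA at 42 → 15 nt.
Longest: frame 3, positions 30–44, 15 nt = 5 codons = 4 aa. → 15 nucleotides.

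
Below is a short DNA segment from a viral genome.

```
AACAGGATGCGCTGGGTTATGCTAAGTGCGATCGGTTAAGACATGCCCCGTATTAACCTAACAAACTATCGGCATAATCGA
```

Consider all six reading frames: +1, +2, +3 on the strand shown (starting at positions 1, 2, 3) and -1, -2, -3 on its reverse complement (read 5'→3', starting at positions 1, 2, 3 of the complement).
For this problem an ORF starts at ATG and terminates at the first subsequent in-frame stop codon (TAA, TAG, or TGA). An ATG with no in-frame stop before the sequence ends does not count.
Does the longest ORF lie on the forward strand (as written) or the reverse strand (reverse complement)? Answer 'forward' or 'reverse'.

Reverse complement (5'→3'): TCGATTATGCCGATAGTTTGTTAGGTTAATACGGGGCATGTCTTAACCGATCGCACTTAGCATAACCCAGCGCATCCTGTT
Frame +1: AAC AGG ATG CGC TGG GTT ATG CTA AGT GCG ATC GGT TAA GAC ATG CCC CGT ATT AAC CTA ACA AAC TAT CGG CAT AAT CGA — ATG at 7, stop TAA at 37 → 33 nt; ATG at 19, stop TAA at 37 → 21 nt.
Frame +2: ACA GGA TGC GCT GGG TTA TGC TAA GTG CGA TCG GTT AAG ACA TGC CCC GTA TTA ACC TAA CAA ACT ATC GGC ATA ATC — no ATG→stop ORF.
Frame +3: CAG GAT GCG CTG GGT TAT GCT AAG TGC GAT CGG TTA AGA CAT GCC CCG TAT TAA CCT AAC AAA CTA TCG GCA TAA TCG — no ATG→stop ORF.
Frame -1: TCG ATT ATG CCG ATA GTT TGT TAG GTT AAT ACG GGG CAT GTC TTA ACC GAT CGC ACT TAG CAT AAC CCA GCG CAT CCT GTT — ATG at 7, stop TAG at 22 → 18 nt.
Frame -2: CGA TTA TGC CGA TAG TTT GTT AGG TTA ATA CGG GGC ATG TCT TAA CCG ATC GCA CTT AGC ATA ACC CAG CGC ATC CTG — ATG at 38, stop TAA at 44 → 9 nt.
Frame -3: GAT TAT GCC GAT AGT TTG TTA GGT TAA TAC GGG GCA TGT CTT AAC CGA TCG CAC TTA GCA TAA CCC AGC GCA TCC TGT — no ATG→stop ORF.
Forward-strand max 33 nt; reverse-strand max 18 nt. The forward strand has the longer ORF.

forward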